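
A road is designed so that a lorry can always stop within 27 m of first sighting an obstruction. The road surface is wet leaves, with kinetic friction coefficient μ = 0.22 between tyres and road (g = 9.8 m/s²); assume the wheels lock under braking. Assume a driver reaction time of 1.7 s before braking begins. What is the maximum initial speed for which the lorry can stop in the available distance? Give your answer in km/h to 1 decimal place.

Maximum speed ≈ 27.8 km/h

a = μg = 0.22 × 9.8 = 2.156 m/s².
Stopping distance: v·t_r + v²/(2a) = 27 with t_r = 1.7 s and a = 2.156 m/s².
So v² + 7.330 v − 116.42 = 0.
Positive root: v = −a·t_r + √((a·t_r)² + 2a·d) = −3.665 + √(13.432 + 116.42) = 7.7303 m/s.
7.7303 m/s × 3.6 = 27.829 km/h.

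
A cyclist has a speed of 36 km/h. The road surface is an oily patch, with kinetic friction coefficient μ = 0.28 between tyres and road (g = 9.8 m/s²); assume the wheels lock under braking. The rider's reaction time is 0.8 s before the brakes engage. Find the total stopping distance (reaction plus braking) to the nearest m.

Total stopping distance ≈ 26 m

36 km/h ÷ 3.6 = 10.0000 m/s.
a = μg = 0.28 × 9.8 = 2.744 m/s².
Reaction distance = v·t_r = 10.0000 × 0.8 = 8.000 m.
Braking distance = v²/(2a) = 10.0000² / (2 × 2.744) = 100.000 / 5.488 = 18.222 m.
Total = 8.000 + 18.222 = 26.222 m.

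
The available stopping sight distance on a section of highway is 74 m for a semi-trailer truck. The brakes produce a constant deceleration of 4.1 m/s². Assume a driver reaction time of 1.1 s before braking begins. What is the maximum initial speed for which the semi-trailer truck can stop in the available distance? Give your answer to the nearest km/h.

Stopping distance: v·t_r + v²/(2a) = 74 with t_r = 1.1 s and a = 4.100 m/s².
So v² + 9.020 v − 606.80 = 0.
Positive root: v = −a·t_r + √((a·t_r)² + 2a·d) = −4.510 + √(20.340 + 606.80) = 20.5328 m/s.
20.5328 m/s × 3.6 = 73.918 km/h.

Maximum speed ≈ 74 km/h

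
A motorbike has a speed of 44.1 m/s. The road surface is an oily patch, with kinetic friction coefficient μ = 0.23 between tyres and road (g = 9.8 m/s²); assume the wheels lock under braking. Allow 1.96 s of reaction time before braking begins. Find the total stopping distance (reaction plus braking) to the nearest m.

a = μg = 0.23 × 9.8 = 2.254 m/s².
Reaction distance = v·t_r = 44.1000 × 1.96 = 86.436 m.
Braking distance = v²/(2a) = 44.1000² / (2 × 2.254) = 1944.810 / 4.508 = 431.413 m.
Total = 86.436 + 431.413 = 517.849 m.

Total stopping distance ≈ 518 m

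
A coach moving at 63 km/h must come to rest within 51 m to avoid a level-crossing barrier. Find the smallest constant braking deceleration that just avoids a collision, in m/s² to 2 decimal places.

Required deceleration ≈ 3.00 m/s²

63 km/h ÷ 3.6 = 17.5000 m/s.
v² = 2a·d ⇒ a = v²/(2d) = 17.5000² / (2 × 51.000) = 306.250 / 102.000 = 3.0025 m/s².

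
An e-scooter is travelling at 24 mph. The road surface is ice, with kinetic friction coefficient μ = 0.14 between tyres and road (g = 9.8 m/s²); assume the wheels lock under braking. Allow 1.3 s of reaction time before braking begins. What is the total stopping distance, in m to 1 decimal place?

Total stopping distance ≈ 55.9 m

24 mph × 0.44704 = 10.7290 m/s.
a = μg = 0.14 × 9.8 = 1.372 m/s².
Reaction distance = v·t_r = 10.7290 × 1.3 = 13.948 m.
Braking distance = v²/(2a) = 10.7290² / (2 × 1.372) = 115.111 / 2.744 = 41.950 m.
Total = 13.948 + 41.950 = 55.898 m.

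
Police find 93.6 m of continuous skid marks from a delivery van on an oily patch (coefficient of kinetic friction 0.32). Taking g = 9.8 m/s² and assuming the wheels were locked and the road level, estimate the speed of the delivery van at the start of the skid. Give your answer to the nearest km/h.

Deceleration a = μg = 0.32 × 9.8 = 3.136 m/s².
v = √(2a·d) = √(2 × 3.136 × 93.6) = √587.059 = 24.2293 m/s.
= 24.2293 × 3.6 = 87.225 km/h.

Initial speed ≈ 87 km/h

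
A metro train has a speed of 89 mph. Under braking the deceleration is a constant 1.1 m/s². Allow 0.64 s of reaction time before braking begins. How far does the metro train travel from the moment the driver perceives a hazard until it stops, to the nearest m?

89 mph × 0.44704 = 39.7866 m/s.
Reaction distance = v·t_r = 39.7866 × 0.64 = 25.463 m.
Braking distance = v²/(2a) = 39.7866² / (2 × 1.100) = 1582.974 / 2.200 = 719.534 m.
Total = 25.463 + 719.534 = 744.997 m.

Total stopping distance ≈ 745 m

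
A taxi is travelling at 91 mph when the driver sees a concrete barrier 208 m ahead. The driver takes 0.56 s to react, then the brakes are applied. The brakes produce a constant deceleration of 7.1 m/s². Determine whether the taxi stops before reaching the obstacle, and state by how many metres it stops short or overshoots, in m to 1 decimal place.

91 mph × 0.44704 = 40.6806 m/s.
Reaction distance = 40.6806 × 0.56 = 22.781 m.
Braking distance = v²/(2a) = 1654.911 / 14.200 = 116.543 m.
Total stopping distance = 22.781 + 116.543 = 139.324 m, vs 208 m available — it stops with 208 − 139.324 = 68.676 m to spare.

Yes — it stops 68.7 m short of the obstacle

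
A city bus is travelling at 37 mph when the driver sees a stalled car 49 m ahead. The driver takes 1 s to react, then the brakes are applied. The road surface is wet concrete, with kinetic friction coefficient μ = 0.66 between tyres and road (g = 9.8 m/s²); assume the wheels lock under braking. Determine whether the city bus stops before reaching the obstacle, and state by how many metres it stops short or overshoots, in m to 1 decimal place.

Yes — it stops 11.3 m short of the obstacle

37 mph × 0.44704 = 16.5405 m/s.
a = μg = 0.66 × 9.8 = 6.468 m/s².
Reaction distance = 16.5405 × 1 = 16.541 m.
Braking distance = v²/(2a) = 273.588 / 12.936 = 21.149 m.
Total stopping distance = 16.541 + 21.149 = 37.690 m, vs 49 m available — it stops with 49 − 37.690 = 11.310 m to spare.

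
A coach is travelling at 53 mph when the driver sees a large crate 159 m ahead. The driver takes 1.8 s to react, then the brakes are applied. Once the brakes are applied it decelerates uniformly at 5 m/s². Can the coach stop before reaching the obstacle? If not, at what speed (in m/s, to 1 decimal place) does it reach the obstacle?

Yes — it stops about 60.2 m short of the obstacle, so it never reaches it

53 mph × 0.44704 = 23.6931 m/s.
Reaction distance = 23.6931 × 1.8 = 42.648 m.
Braking distance = v²/(2a) = 561.363 / 10.000 = 56.136 m.
Total stopping distance = 42.648 + 56.136 = 98.784 m, vs 159 m available — it stops with 159 − 98.784 = 60.216 m to spare.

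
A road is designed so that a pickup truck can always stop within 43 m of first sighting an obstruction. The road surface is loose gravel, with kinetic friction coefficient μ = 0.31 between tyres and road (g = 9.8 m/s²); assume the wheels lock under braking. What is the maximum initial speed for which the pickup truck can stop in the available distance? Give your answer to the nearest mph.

Maximum speed ≈ 36 mph

a = μg = 0.31 × 9.8 = 3.038 m/s².
v²/(2a) = d ⇒ v = √(2 × 3.038 × 43) = √261.27 = 16.1638 m/s.
16.1638 m/s ÷ 0.44704 = 36.157 mph.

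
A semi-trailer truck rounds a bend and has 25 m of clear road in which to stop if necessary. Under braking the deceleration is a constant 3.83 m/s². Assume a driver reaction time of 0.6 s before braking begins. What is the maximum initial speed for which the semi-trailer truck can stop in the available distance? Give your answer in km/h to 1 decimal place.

Maximum speed ≈ 42.2 km/h

Stopping distance: v·t_r + v²/(2a) = 25 with t_r = 0.6 s and a = 3.830 m/s².
So v² + 4.596 v − 191.50 = 0.
Positive root: v = −a·t_r + √((a·t_r)² + 2a·d) = −2.298 + √(5.281 + 191.50) = 11.7299 m/s.
11.7299 m/s × 3.6 = 42.228 km/h.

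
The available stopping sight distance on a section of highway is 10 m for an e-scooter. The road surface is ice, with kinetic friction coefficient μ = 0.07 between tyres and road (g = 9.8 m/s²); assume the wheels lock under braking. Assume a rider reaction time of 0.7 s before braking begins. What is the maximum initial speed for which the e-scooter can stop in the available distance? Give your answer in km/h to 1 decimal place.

Maximum speed ≈ 11.7 km/h

a = μg = 0.07 × 9.8 = 0.686 m/s².
Stopping distance: v·t_r + v²/(2a) = 10 with t_r = 0.7 s and a = 0.686 m/s².
So v² + 0.960 v − 13.72 = 0.
Positive root: v = −a·t_r + √((a·t_r)² + 2a·d) = −0.480 + √(0.230 + 13.72) = 3.2550 m/s.
3.2550 m/s × 3.6 = 11.718 km/h.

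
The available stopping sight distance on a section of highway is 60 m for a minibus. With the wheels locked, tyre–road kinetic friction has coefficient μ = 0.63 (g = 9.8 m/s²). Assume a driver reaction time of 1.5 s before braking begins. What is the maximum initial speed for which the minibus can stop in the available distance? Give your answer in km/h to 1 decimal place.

a = μg = 0.63 × 9.8 = 6.174 m/s².
Stopping distance: v·t_r + v²/(2a) = 60 with t_r = 1.5 s and a = 6.174 m/s².
So v² + 18.522 v − 740.88 = 0.
Positive root: v = −a·t_r + √((a·t_r)² + 2a·d) = −9.261 + √(85.766 + 740.88) = 19.4905 m/s.
19.4905 m/s × 3.6 = 70.166 km/h.

Maximum speed ≈ 70.2 km/h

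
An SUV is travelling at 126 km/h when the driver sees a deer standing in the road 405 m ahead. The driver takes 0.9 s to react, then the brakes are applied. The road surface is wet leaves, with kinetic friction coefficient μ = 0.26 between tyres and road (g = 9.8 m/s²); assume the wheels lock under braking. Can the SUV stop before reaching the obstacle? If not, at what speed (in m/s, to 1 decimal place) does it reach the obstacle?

Yes — it stops about 133.1 m short of the obstacle, so it never reaches it

126 km/h ÷ 3.6 = 35.0000 m/s.
a = μg = 0.26 × 9.8 = 2.548 m/s².
Reaction distance = 35.0000 × 0.9 = 31.500 m.
Braking distance = v²/(2a) = 1225.000 / 5.096 = 240.385 m.
Total stopping distance = 31.500 + 240.385 = 271.885 m, vs 405 m available — it stops with 405 − 271.885 = 133.115 m to spare.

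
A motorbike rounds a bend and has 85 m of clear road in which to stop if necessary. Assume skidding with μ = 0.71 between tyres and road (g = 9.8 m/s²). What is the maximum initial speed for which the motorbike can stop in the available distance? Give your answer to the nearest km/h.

a = μg = 0.71 × 9.8 = 6.958 m/s².
v²/(2a) = d ⇒ v = √(2 × 6.958 × 85) = √1182.86 = 34.3927 m/s.
34.3927 m/s × 3.6 = 123.814 km/h.

Maximum speed ≈ 124 km/h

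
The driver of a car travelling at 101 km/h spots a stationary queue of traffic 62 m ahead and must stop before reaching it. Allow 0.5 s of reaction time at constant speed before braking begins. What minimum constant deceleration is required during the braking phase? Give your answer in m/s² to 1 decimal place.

Required deceleration ≈ 8.2 m/s²

101 km/h ÷ 3.6 = 28.0556 m/s.
Distance covered during reaction = 28.0556 × 0.5 = 14.028 m.
Distance available for braking: 62 − 14.028 = 47.972 m.
v² = 2a·d ⇒ a = v²/(2d) = 28.0556² / (2 × 47.972) = 787.117 / 95.944 = 8.2039 m/s².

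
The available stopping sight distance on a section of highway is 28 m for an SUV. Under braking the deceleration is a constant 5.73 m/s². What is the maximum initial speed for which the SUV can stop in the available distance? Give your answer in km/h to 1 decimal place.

v²/(2a) = d ⇒ v = √(2 × 5.730 × 28) = √320.88 = 17.9131 m/s.
17.9131 m/s × 3.6 = 64.487 km/h.

Maximum speed ≈ 64.5 km/h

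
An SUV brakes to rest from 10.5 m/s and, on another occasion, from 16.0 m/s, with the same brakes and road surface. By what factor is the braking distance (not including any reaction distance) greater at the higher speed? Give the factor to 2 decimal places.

Factor ≈ 2.32

Braking distance d = v²/(2a), so with a fixed, d ∝ v².
Factor = (16.0/10.5)² = 1.5238² = 2.3220.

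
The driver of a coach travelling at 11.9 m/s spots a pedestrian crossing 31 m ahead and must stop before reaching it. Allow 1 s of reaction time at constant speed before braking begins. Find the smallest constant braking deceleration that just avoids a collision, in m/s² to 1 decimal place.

Required deceleration ≈ 3.7 m/s²

Distance covered during reaction = 11.9000 × 1 = 11.900 m.
Distance available for braking: 31 − 11.900 = 19.100 m.
v² = 2a·d ⇒ a = v²/(2d) = 11.9000² / (2 × 19.100) = 141.610 / 38.200 = 3.7071 m/s².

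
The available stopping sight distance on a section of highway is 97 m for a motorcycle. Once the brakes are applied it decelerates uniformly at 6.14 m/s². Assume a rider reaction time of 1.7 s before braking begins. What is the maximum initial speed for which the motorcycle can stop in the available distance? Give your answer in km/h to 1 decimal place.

Maximum speed ≈ 92.2 km/h

Stopping distance: v·t_r + v²/(2a) = 97 with t_r = 1.7 s and a = 6.140 m/s².
So v² + 20.876 v − 1191.16 = 0.
Positive root: v = −a·t_r + √((a·t_r)² + 2a·d) = −10.438 + √(108.952 + 1191.16) = 25.6191 m/s.
25.6191 m/s × 3.6 = 92.229 km/h.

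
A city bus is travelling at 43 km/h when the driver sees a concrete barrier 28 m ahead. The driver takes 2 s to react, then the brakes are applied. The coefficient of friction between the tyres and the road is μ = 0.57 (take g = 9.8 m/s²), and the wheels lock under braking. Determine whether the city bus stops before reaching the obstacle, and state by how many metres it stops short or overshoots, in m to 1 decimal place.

43 km/h ÷ 3.6 = 11.9444 m/s.
a = μg = 0.57 × 9.8 = 5.586 m/s².
Reaction distance = 11.9444 × 2 = 23.889 m.
Braking distance = v²/(2a) = 142.669 / 11.172 = 12.770 m.
Total stopping distance = 23.889 + 12.770 = 36.659 m, vs 28 m available — it cannot stop in time and overshoots by 36.659 − 28 = 8.659 m.

No — it overshoots by 8.7 m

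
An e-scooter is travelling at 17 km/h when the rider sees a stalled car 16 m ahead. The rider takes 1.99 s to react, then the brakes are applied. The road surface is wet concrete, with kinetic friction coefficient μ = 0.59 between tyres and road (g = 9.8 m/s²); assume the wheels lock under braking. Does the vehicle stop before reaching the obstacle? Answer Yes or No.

17 km/h ÷ 3.6 = 4.7222 m/s.
a = μg = 0.59 × 9.8 = 5.782 m/s².
Reaction distance = 4.7222 × 1.99 = 9.397 m.
Braking distance = v²/(2a) = 22.299 / 11.564 = 1.928 m.
Total stopping distance = 9.397 + 1.928 = 11.325 m, vs 16 m available — it stops with 16 − 11.325 = 4.675 m to spare.

Yes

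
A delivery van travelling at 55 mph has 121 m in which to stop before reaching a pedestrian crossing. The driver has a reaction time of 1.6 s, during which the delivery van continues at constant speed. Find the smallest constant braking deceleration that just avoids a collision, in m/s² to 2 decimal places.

55 mph × 0.44704 = 24.5872 m/s.
Distance covered during reaction = 24.5872 × 1.6 = 39.340 m.
Distance available for braking: 121 − 39.340 = 81.660 m.
v² = 2a·d ⇒ a = v²/(2d) = 24.5872² / (2 × 81.660) = 604.530 / 163.320 = 3.7015 m/s².

Required deceleration ≈ 3.70 m/s²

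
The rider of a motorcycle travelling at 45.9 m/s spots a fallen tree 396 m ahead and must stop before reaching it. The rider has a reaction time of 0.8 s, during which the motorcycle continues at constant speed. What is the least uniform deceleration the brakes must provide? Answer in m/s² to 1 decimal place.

Distance covered during reaction = 45.9000 × 0.8 = 36.720 m.
Distance available for braking: 396 − 36.720 = 359.280 m.
v² = 2a·d ⇒ a = v²/(2d) = 45.9000² / (2 × 359.280) = 2106.810 / 718.560 = 2.9320 m/s².

Required deceleration ≈ 2.9 m/s²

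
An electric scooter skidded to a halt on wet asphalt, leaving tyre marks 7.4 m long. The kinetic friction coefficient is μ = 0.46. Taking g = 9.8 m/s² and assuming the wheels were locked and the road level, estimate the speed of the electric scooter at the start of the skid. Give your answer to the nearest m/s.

Initial speed ≈ 8 m/s

Deceleration a = μg = 0.46 × 9.8 = 4.508 m/s².
v = √(2a·d) = √(2 × 4.508 × 7.4) = √66.718 = 8.1681 m/s.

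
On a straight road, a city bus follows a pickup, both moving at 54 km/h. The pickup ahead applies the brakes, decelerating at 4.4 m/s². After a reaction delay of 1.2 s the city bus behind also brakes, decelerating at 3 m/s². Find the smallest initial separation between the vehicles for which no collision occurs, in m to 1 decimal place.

Minimum gap ≈ 29.9 m

54 km/h ÷ 3.6 = 15.0000 m/s.
Leader travels v²/(2a_L) = 225.000 / 8.800 = 25.568 m before stopping.
Follower covers v·t_r = 15.0000 × 1.2 = 18.000 m while reacting, then v²/(2a_F) = 225.000 / 6.000 = 37.500 m while braking, for a total of 18.000 + 37.500 = 55.500 m.
Since a_F ≤ a_L and the follower starts braking later, the follower is never slower than the leader, so the closest approach is when both have stopped.
Minimum gap = 55.500 − 25.568 = 29.932 m.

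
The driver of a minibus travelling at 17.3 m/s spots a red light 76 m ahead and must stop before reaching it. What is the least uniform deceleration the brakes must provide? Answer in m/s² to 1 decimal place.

v² = 2a·d ⇒ a = v²/(2d) = 17.3000² / (2 × 76.000) = 299.290 / 152.000 = 1.9690 m/s².

Required deceleration ≈ 2.0 m/s²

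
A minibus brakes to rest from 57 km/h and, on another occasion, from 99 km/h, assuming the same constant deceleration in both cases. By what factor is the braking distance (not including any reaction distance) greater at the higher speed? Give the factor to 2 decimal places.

Factor ≈ 3.02

Braking distance d = v²/(2a), so with a fixed, d ∝ v².
Factor = (99/57)² = 1.7368² = 3.0165.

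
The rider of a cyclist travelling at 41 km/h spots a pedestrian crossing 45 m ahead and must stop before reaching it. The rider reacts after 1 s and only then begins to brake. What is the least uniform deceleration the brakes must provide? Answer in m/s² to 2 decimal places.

41 km/h ÷ 3.6 = 11.3889 m/s.
Distance covered during reaction = 11.3889 × 1 = 11.389 m.
Distance available for braking: 45 − 11.389 = 33.611 m.
v² = 2a·d ⇒ a = v²/(2d) = 11.3889² / (2 × 33.611) = 129.707 / 67.222 = 1.9295 m/s².

Required deceleration ≈ 1.93 m/s²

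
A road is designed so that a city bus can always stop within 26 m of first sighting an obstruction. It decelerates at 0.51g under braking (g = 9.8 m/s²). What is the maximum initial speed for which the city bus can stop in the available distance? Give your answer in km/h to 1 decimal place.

Maximum speed ≈ 58.0 km/h

a = 0.51 × 9.8 = 4.998 m/s².
v²/(2a) = d ⇒ v = √(2 × 4.998 × 26) = √259.90 = 16.1214 m/s.
16.1214 m/s × 3.6 = 58.037 km/h.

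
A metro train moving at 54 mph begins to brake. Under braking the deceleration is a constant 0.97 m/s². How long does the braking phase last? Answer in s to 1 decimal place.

54 mph × 0.44704 = 24.1402 m/s.
Braking time = v/a = 24.1402 / 0.970 = 24.887 s.

Braking time ≈ 24.9 s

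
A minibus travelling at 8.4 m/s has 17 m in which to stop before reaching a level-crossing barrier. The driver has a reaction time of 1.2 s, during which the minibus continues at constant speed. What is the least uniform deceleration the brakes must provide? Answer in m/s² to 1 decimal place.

Required deceleration ≈ 5.1 m/s²

Distance covered during reaction = 8.4000 × 1.2 = 10.080 m.
Distance available for braking: 17 − 10.080 = 6.920 m.
v² = 2a·d ⇒ a = v²/(2d) = 8.4000² / (2 × 6.920) = 70.560 / 13.840 = 5.0983 m/s².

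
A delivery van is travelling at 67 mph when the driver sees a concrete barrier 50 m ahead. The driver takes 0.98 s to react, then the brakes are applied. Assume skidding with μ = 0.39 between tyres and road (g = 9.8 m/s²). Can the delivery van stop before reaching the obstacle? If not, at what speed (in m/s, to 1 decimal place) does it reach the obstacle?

67 mph × 0.44704 = 29.9517 m/s.
a = μg = 0.39 × 9.8 = 3.822 m/s².
Reaction distance = 29.9517 × 0.98 = 29.353 m.
Braking distance needed to stop: v²/(2a) = 897.104 / 7.644 = 117.361 m, so total needed = 29.353 + 117.361 = 146.714 m > 50 m — it cannot stop.
Distance remaining when braking begins: 50 − 29.353 = 20.647 m.
v² = v₀² − 2a·d = 897.104 − 2 × 3.822 × 20.647 = 739.278 m²/s².
v = √739.278 = 27.190 m/s.

No — it strikes the obstacle at 27.2 m/s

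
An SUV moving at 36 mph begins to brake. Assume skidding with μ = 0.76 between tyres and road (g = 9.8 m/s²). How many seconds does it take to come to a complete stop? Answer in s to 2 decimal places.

Braking time ≈ 2.16 s

36 mph × 0.44704 = 16.0934 m/s.
a = μg = 0.76 × 9.8 = 7.448 m/s².
Braking time = v/a = 16.0934 / 7.448 = 2.161 s.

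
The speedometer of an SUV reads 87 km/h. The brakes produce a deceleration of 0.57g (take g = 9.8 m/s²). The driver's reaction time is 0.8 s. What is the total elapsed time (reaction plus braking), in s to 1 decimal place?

87 km/h ÷ 3.6 = 24.1667 m/s.
a = 0.57 × 9.8 = 5.586 m/s².
Braking time = v/a = 24.1667 / 5.586 = 4.326 s.
Total = 0.8 + 4.326 = 5.126 s.

Total time ≈ 5.1 s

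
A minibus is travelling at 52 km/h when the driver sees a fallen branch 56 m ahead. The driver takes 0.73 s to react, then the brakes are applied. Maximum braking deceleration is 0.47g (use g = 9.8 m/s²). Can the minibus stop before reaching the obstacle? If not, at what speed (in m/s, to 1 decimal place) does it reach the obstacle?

Yes — it stops about 22.8 m short of the obstacle, so it never reaches it

52 km/h ÷ 3.6 = 14.4444 m/s.
a = 0.47 × 9.8 = 4.606 m/s².
Reaction distance = 14.4444 × 0.73 = 10.544 m.
Braking distance = v²/(2a) = 208.641 / 9.212 = 22.649 m.
Total stopping distance = 10.544 + 22.649 = 33.193 m, vs 56 m available — it stops with 56 − 33.193 = 22.807 m to spare.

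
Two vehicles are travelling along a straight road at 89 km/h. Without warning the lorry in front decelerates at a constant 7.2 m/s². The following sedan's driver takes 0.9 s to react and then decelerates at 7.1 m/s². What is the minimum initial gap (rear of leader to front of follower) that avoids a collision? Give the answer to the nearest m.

Minimum gap ≈ 23 m

89 km/h ÷ 3.6 = 24.7222 m/s.
Leader travels v²/(2a_L) = 611.187 / 14.400 = 42.444 m before stopping.
Follower covers v·t_r = 24.7222 × 0.9 = 22.250 m while reacting, then v²/(2a_F) = 611.187 / 14.200 = 43.041 m while braking, for a total of 22.250 + 43.041 = 65.291 m.
Since a_F ≤ a_L and the follower starts braking later, the follower is never slower than the leader, so the closest approach is when both have stopped.
Minimum gap = 65.291 − 42.444 = 22.847 m.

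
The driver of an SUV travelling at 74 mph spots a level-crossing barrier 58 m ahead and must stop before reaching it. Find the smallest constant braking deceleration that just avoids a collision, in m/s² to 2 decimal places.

74 mph × 0.44704 = 33.0810 m/s.
v² = 2a·d ⇒ a = v²/(2d) = 33.0810² / (2 × 58.000) = 1094.353 / 116.000 = 9.4341 m/s².

Required deceleration ≈ 9.43 m/s²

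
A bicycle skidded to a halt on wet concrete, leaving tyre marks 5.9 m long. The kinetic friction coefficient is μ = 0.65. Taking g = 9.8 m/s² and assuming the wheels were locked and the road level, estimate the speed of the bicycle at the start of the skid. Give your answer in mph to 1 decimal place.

Deceleration a = μg = 0.65 × 9.8 = 6.370 m/s².
v = √(2a·d) = √(2 × 6.370 × 5.9) = √75.166 = 8.6698 m/s.
= 8.6698 ÷ 0.44704 = 19.394 mph.

Initial speed ≈ 19.4 mph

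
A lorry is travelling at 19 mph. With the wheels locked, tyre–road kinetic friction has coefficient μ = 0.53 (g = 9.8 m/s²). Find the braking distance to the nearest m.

Braking distance ≈ 7 m

19 mph × 0.44704 = 8.4938 m/s.
a = μg = 0.53 × 9.8 = 5.194 m/s².
Braking distance = v²/(2a) = 8.4938² / (2 × 5.194) = 72.145 / 10.388 = 6.945 m.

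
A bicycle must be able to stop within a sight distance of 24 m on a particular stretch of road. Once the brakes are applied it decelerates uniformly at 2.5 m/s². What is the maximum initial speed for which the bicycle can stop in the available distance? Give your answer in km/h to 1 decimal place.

Maximum speed ≈ 39.4 km/h

v²/(2a) = d ⇒ v = √(2 × 2.500 × 24) = √120.00 = 10.9545 m/s.
10.9545 m/s × 3.6 = 39.436 km/h.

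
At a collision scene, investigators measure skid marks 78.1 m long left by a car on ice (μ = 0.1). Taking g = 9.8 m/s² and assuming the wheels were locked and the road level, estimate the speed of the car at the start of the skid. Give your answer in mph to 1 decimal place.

Initial speed ≈ 27.7 mph

Deceleration a = μg = 0.1 × 9.8 = 0.980 m/s².
v = √(2a·d) = √(2 × 0.980 × 78.1) = √153.076 = 12.3724 m/s.
= 12.3724 ÷ 0.44704 = 27.676 mph.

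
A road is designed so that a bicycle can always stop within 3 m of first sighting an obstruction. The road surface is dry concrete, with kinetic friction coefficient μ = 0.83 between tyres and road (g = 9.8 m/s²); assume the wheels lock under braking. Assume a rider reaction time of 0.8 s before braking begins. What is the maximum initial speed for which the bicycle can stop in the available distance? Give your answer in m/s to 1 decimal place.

Maximum speed ≈ 3.0 m/s

a = μg = 0.83 × 9.8 = 8.134 m/s².
Stopping distance: v·t_r + v²/(2a) = 3 with t_r = 0.8 s and a = 8.134 m/s².
So v² + 13.014 v − 48.80 = 0.
Positive root: v = −a·t_r + √((a·t_r)² + 2a·d) = −6.507 + √(42.341 + 48.80) = 3.0398 m/s.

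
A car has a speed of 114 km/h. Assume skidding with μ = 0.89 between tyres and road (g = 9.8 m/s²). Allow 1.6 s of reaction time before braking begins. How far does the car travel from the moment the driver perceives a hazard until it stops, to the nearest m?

114 km/h ÷ 3.6 = 31.6667 m/s.
a = μg = 0.89 × 9.8 = 8.722 m/s².
Reaction distance = v·t_r = 31.6667 × 1.6 = 50.667 m.
Braking distance = v²/(2a) = 31.6667² / (2 × 8.722) = 1002.780 / 17.444 = 57.486 m.
Total = 50.667 + 57.486 = 108.153 m.

Total stopping distance ≈ 108 m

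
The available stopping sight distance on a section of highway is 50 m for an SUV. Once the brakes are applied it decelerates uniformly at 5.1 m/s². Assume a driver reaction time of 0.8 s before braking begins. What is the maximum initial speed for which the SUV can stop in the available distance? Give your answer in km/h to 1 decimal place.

Stopping distance: v·t_r + v²/(2a) = 50 with t_r = 0.8 s and a = 5.100 m/s².
So v² + 8.160 v − 510.00 = 0.
Positive root: v = −a·t_r + √((a·t_r)² + 2a·d) = −4.080 + √(16.646 + 510.00) = 18.8688 m/s.
18.8688 m/s × 3.6 = 67.928 km/h.

Maximum speed ≈ 67.9 km/h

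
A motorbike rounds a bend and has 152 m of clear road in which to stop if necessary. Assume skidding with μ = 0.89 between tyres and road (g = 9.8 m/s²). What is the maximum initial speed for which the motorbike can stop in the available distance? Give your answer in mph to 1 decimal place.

Maximum speed ≈ 115.2 mph

a = μg = 0.89 × 9.8 = 8.722 m/s².
v²/(2a) = d ⇒ v = √(2 × 8.722 × 152) = √2651.49 = 51.4926 m/s.
51.4926 m/s ÷ 0.44704 = 115.186 mph.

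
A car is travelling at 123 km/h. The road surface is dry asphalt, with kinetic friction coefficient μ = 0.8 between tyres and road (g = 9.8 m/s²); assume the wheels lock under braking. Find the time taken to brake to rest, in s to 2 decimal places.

123 km/h ÷ 3.6 = 34.1667 m/s.
a = μg = 0.8 × 9.8 = 7.840 m/s².
Braking time = v/a = 34.1667 / 7.840 = 4.358 s.

Braking time ≈ 4.36 s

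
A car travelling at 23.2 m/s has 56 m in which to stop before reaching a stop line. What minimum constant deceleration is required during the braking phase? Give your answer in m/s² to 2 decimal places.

Required deceleration ≈ 4.81 m/s²

v² = 2a·d ⇒ a = v²/(2d) = 23.2000² / (2 × 56.000) = 538.240 / 112.000 = 4.8057 m/s².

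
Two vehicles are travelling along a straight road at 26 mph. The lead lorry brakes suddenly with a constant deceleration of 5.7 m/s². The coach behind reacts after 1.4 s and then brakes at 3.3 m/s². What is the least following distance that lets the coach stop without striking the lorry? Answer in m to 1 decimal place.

26 mph × 0.44704 = 11.6230 m/s.
Leader travels v²/(2a_L) = 135.094 / 11.400 = 11.850 m before stopping.
Follower covers v·t_r = 11.6230 × 1.4 = 16.272 m while reacting, then v²/(2a_F) = 135.094 / 6.600 = 20.469 m while braking, for a total of 16.272 + 20.469 = 36.741 m.
Since a_F ≤ a_L and the follower starts braking later, the follower is never slower than the leader, so the closest approach is when both have stopped.
Minimum gap = 36.741 − 11.850 = 24.891 m.

Minimum gap ≈ 24.9 m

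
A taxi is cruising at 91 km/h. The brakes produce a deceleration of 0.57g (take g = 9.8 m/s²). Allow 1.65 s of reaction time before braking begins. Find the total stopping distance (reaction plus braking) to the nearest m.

91 km/h ÷ 3.6 = 25.2778 m/s.
a = 0.57 × 9.8 = 5.586 m/s².
Reaction distance = v·t_r = 25.2778 × 1.65 = 41.708 m.
Braking distance = v²/(2a) = 25.2778² / (2 × 5.586) = 638.967 / 11.172 = 57.194 m.
Total = 41.708 + 57.194 = 98.902 m.

Total stopping distance ≈ 99 m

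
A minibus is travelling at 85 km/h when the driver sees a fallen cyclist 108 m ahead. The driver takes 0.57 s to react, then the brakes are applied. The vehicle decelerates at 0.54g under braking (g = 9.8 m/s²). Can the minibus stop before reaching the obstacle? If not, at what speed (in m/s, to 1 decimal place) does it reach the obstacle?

85 km/h ÷ 3.6 = 23.6111 m/s.
a = 0.54 × 9.8 = 5.292 m/s².
Reaction distance = 23.6111 × 0.57 = 13.458 m.
Braking distance = v²/(2a) = 557.484 / 10.584 = 52.672 m.
Total stopping distance = 13.458 + 52.672 = 66.130 m, vs 108 m available — it stops with 108 − 66.130 = 41.870 m to spare.

Yes — it stops about 41.9 m short of the obstacle, so it never reaches it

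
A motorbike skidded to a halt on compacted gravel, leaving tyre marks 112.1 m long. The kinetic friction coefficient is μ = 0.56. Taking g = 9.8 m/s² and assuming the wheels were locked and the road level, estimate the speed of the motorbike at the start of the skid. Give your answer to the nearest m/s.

Deceleration a = μg = 0.56 × 9.8 = 5.488 m/s².
v = √(2a·d) = √(2 × 5.488 × 112.1) = √1230.410 = 35.0772 m/s.

Initial speed ≈ 35 m/s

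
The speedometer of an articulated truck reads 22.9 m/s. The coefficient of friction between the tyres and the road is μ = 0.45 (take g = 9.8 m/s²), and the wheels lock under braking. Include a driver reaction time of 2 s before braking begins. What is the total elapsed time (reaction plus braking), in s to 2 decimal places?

a = μg = 0.45 × 9.8 = 4.410 m/s².
Braking time = v/a = 22.9000 / 4.410 = 5.193 s.
Total = 2 + 5.193 = 7.193 s.

Total time ≈ 7.19 s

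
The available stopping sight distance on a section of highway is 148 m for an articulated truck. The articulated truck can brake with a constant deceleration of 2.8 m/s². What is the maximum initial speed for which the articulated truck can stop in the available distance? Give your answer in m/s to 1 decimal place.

Maximum speed ≈ 28.8 m/s

v²/(2a) = d ⇒ v = √(2 × 2.800 × 148) = √828.80 = 28.7889 m/s.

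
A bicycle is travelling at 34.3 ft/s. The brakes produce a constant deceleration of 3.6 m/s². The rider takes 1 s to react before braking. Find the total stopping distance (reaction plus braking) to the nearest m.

34.3 ft/s × 0.3048 = 10.4546 m/s.
Reaction distance = v·t_r = 10.4546 × 1 = 10.455 m.
Braking distance = v²/(2a) = 10.4546² / (2 × 3.600) = 109.299 / 7.200 = 15.180 m.
Total = 10.455 + 15.180 = 25.635 m.

Total stopping distance ≈ 26 m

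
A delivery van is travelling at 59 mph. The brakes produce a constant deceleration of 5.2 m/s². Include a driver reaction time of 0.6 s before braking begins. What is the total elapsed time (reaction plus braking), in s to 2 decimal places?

Total time ≈ 5.67 s

59 mph × 0.44704 = 26.3754 m/s.
Braking time = v/a = 26.3754 / 5.200 = 5.072 s.
Total = 0.6 + 5.072 = 5.672 s.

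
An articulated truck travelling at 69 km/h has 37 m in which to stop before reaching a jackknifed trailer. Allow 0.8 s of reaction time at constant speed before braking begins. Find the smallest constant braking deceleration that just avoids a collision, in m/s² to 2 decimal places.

69 km/h ÷ 3.6 = 19.1667 m/s.
Distance covered during reaction = 19.1667 × 0.8 = 15.333 m.
Distance available for braking: 37 − 15.333 = 21.667 m.
v² = 2a·d ⇒ a = v²/(2d) = 19.1667² / (2 × 21.667) = 367.362 / 43.334 = 8.4775 m/s².

Required deceleration ≈ 8.48 m/s²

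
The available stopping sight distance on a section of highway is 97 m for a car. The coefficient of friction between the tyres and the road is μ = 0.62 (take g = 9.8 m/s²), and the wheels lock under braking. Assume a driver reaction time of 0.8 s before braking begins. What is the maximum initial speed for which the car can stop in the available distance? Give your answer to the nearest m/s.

Maximum speed ≈ 30 m/s

a = μg = 0.62 × 9.8 = 6.076 m/s².
Stopping distance: v·t_r + v²/(2a) = 97 with t_r = 0.8 s and a = 6.076 m/s².
So v² + 9.722 v − 1178.74 = 0.
Positive root: v = −a·t_r + √((a·t_r)² + 2a·d) = −4.861 + √(23.629 + 1178.74) = 29.8142 m/s.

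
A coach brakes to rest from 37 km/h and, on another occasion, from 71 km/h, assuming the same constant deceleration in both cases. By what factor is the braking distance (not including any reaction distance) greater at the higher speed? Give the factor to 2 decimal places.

Braking distance d = v²/(2a), so with a fixed, d ∝ v².
Factor = (71/37)² = 1.9189² = 3.6822.

Factor ≈ 3.68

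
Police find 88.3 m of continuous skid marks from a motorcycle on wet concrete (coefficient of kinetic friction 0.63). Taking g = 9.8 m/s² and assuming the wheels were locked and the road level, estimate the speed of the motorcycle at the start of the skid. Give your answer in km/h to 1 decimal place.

Initial speed ≈ 118.9 km/h

Deceleration a = μg = 0.63 × 9.8 = 6.174 m/s².
v = √(2a·d) = √(2 × 6.174 × 88.3) = √1090.328 = 33.0201 m/s.
= 33.0201 × 3.6 = 118.872 km/h.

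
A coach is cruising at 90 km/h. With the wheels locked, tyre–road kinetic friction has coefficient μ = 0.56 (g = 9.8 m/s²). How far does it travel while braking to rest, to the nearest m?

Braking distance ≈ 57 m

90 km/h ÷ 3.6 = 25.0000 m/s.
a = μg = 0.56 × 9.8 = 5.488 m/s².
Braking distance = v²/(2a) = 25.0000² / (2 × 5.488) = 625.000 / 10.976 = 56.942 m.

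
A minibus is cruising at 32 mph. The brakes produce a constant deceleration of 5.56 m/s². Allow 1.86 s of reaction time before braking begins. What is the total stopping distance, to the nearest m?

Total stopping distance ≈ 45 m

32 mph × 0.44704 = 14.3053 m/s.
Reaction distance = v·t_r = 14.3053 × 1.86 = 26.608 m.
Braking distance = v²/(2a) = 14.3053² / (2 × 5.560) = 204.642 / 11.120 = 18.403 m.
Total = 26.608 + 18.403 = 45.011 m.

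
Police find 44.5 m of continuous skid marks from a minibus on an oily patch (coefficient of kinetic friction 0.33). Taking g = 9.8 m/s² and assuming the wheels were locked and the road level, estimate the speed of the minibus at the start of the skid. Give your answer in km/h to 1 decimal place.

Initial speed ≈ 61.1 km/h

Deceleration a = μg = 0.33 × 9.8 = 3.234 m/s².
v = √(2a·d) = √(2 × 3.234 × 44.5) = √287.826 = 16.9654 m/s.
= 16.9654 × 3.6 = 61.075 km/h.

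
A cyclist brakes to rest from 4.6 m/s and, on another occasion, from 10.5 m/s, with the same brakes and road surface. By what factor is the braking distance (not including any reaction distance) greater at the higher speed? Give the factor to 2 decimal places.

Braking distance d = v²/(2a), so with a fixed, d ∝ v².
Factor = (10.5/4.6)² = 2.2826² = 5.2103.

Factor ≈ 5.21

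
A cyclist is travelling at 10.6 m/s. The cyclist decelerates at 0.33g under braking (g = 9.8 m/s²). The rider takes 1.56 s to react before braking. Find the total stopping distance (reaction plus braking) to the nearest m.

Total stopping distance ≈ 34 m

a = 0.33 × 9.8 = 3.234 m/s².
Reaction distance = v·t_r = 10.6000 × 1.56 = 16.536 m.
Braking distance = v²/(2a) = 10.6000² / (2 × 3.234) = 112.360 / 6.468 = 17.372 m.
Total = 16.536 + 17.372 = 33.908 m.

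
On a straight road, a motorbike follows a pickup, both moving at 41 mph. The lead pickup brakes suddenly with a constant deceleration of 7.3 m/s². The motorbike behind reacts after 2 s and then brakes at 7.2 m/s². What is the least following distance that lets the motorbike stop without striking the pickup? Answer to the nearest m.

Minimum gap ≈ 37 m

41 mph × 0.44704 = 18.3286 m/s.
Leader travels v²/(2a_L) = 335.938 / 14.600 = 23.009 m before stopping.
Follower covers v·t_r = 18.3286 × 2 = 36.657 m while reacting, then v²/(2a_F) = 335.938 / 14.400 = 23.329 m while braking, for a total of 36.657 + 23.329 = 59.986 m.
Since a_F ≤ a_L and the follower starts braking later, the follower is never slower than the leader, so the closest approach is when both have stopped.
Minimum gap = 59.986 − 23.009 = 36.977 m.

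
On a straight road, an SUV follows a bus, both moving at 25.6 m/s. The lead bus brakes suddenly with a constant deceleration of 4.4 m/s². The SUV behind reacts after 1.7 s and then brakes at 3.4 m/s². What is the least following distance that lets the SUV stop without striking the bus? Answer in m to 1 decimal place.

Minimum gap ≈ 65.4 m

Leader travels v²/(2a_L) = 655.360 / 8.800 = 74.473 m before stopping.
Follower covers v·t_r = 25.6000 × 1.7 = 43.520 m while reacting, then v²/(2a_F) = 655.360 / 6.800 = 96.376 m while braking, for a total of 43.520 + 96.376 = 139.896 m.
Since a_F ≤ a_L and the follower starts braking later, the follower is never slower than the leader, so the closest approach is when both have stopped.
Minimum gap = 139.896 − 74.473 = 65.423 m.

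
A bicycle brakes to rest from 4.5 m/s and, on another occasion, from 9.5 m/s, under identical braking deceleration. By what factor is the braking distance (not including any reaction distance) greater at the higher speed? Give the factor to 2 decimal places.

Braking distance d = v²/(2a), so with a fixed, d ∝ v².
Factor = (9.5/4.5)² = 2.1111² = 4.4567.

Factor ≈ 4.46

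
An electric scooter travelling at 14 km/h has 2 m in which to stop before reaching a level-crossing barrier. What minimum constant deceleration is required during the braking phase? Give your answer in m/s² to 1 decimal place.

14 km/h ÷ 3.6 = 3.8889 m/s.
v² = 2a·d ⇒ a = v²/(2d) = 3.8889² / (2 × 2.000) = 15.124 / 4.000 = 3.7810 m/s².

Required deceleration ≈ 3.8 m/s²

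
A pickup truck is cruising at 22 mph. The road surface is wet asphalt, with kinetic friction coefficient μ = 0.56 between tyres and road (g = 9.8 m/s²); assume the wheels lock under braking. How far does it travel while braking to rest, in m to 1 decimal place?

22 mph × 0.44704 = 9.8349 m/s.
a = μg = 0.56 × 9.8 = 5.488 m/s².
Braking distance = v²/(2a) = 9.8349² / (2 × 5.488) = 96.725 / 10.976 = 8.812 m.

Braking distance ≈ 8.8 m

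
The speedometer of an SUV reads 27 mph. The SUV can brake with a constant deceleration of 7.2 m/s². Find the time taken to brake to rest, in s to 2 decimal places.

Braking time ≈ 1.68 s

27 mph × 0.44704 = 12.0701 m/s.
Braking time = v/a = 12.0701 / 7.200 = 1.676 s.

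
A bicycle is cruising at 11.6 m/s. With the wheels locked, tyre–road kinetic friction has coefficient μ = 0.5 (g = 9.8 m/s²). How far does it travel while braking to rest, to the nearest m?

Braking distance ≈ 14 m

a = μg = 0.5 × 9.8 = 4.900 m/s².
Braking distance = v²/(2a) = 11.6000² / (2 × 4.900) = 134.560 / 9.800 = 13.731 m.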